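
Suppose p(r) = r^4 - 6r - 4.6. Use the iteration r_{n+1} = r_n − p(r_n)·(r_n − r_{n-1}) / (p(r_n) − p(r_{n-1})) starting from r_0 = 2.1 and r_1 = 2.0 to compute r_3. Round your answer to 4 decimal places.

p(2.1) = 2.248100, p(2.0) = -0.600000
r_2 = 2.000000 − (-0.600000)·(2.000000 − 2.100000) / (-0.600000 − 2.248100) = 2.000000 − (0.060000)/(-2.848100) = 2.021067
p(2.021067) = -0.041540
r_3 = 2.021067 − (-0.041540)·(2.021067 − 2.000000) / (-0.041540 − (-0.600000)) = 2.021067 − (-0.000875)/(0.558460) = 2.022634

2.0226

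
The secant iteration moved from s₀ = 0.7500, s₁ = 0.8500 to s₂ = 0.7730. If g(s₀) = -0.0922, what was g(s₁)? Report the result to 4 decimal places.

The secant line through (0.7500, -0.0922) and (0.8500, g(s₁)) crosses zero at s₂ = 0.7730.
So (0.7500, -0.0922), (0.8500, g(s₁)), (0.7730, 0) are collinear:
g(s₁) = -0.0922 · (0.8500 − 0.7730) / (0.7500 − 0.7730) = -0.0922 · (0.077000)/(-0.023000) = 0.308670

0.3087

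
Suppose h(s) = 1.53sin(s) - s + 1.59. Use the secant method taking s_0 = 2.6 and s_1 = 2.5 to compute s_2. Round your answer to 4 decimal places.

h(2.6) = -0.221283, h(2.5) = 0.005662
s_2 = 2.500000 − 0.005662·(2.500000 − 2.600000) / (0.005662 − (-0.221283)) = 2.500000 − (-0.000566)/(0.226945) = 2.502495

2.5025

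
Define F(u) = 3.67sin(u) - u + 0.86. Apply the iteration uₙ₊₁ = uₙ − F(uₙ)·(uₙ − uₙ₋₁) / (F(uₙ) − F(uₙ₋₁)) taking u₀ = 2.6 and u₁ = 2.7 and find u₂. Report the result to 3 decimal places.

2.636

F(2.6) = 0.15189, F(2.7) = -0.27152
u₂ = 2.70000 − (-0.27152)·(2.70000 − 2.60000) / (-0.27152 − 0.15189) = 2.70000 − (-0.02715)/(-0.42341) = 2.63587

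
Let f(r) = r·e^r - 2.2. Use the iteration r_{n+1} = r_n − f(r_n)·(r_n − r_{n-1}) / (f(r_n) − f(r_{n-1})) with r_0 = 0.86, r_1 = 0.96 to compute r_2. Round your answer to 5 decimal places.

f(0.86) = -0.1676818, f(0.96) = 0.3072286
r_2 = 0.9600000 − 0.3072286·(0.9600000 − 0.8600000) / (0.3072286 − (-0.1676818)) = 0.9600000 − (0.0307229)/(0.4749104) = 0.8953081

0.89531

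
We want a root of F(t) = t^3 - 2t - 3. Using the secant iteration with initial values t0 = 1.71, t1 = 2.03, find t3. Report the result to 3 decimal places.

1.892

F(1.71) = -1.41979, F(2.03) = 1.30543
t2 = 2.03000 − 1.30543·(2.03000 − 1.71000) / (1.30543 − (-1.41979)) = 2.03000 − (0.41774)/(2.72522) = 1.87671
F(1.87671) = -0.14353
t3 = 1.87671 − (-0.14353)·(1.87671 − 2.03000) / (-0.14353 − 1.30543) = 1.87671 − (0.02200)/(-1.44896) = 1.89190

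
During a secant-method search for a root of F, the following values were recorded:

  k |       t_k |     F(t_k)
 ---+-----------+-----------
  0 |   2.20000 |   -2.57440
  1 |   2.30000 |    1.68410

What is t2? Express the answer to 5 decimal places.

t2 = 2.30000 − 1.68410·(2.30000 − 2.20000) / (1.68410 − (-2.57440))
   = 2.30000 − (0.1684100)/(4.2585000) = 2.2604532

2.26045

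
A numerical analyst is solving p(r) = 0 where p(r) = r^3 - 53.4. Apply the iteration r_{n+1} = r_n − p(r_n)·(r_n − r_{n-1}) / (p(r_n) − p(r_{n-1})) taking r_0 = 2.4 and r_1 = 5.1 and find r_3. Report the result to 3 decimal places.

p(2.4) = -39.57600, p(5.1) = 79.25100
r_2 = 5.10000 − 79.25100·(5.10000 − 2.40000) / (79.25100 − (-39.57600)) = 5.10000 − (213.97770)/(118.82700) = 3.29925
p(3.29925) = -17.48749
r_3 = 3.29925 − (-17.48749)·(3.29925 − 5.10000) / (-17.48749 − 79.25100) = 3.29925 − (31.49060)/(-96.73849) = 3.62477

3.625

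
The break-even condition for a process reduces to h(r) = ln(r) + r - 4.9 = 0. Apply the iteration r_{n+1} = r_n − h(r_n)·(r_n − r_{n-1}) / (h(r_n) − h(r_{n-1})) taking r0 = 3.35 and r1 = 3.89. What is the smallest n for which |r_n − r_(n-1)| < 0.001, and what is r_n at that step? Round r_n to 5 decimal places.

h(3.35) = -0.3410397, h(3.89) = 0.3484092
r2 = 3.8900000 − 0.3484092·(0.5400000)/(0.6894488) = 3.6171140;  |Δ| = 0.2728860
h(3.6171140) = 0.0027904
r3 = 3.6171140 − 0.0027904·(-0.2728860)/(-0.3456187) = 3.6149108;  |Δ| = 0.0022032
h(3.6149108) = -0.0000221
r4 = 3.6149108 − (-0.0000221)·(-0.0022032)/(-0.0028125) = 3.6149280;  |Δ| = 0.0000173
|r4 − r3| = 0.0000173 < 0.001

n = 4, r_n = 3.61493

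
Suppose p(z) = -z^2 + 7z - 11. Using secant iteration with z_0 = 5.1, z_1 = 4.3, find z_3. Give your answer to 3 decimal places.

4.629

p(5.1) = -1.31000, p(4.3) = 0.61000
z_2 = 4.30000 − 0.61000·(4.30000 − 5.10000) / (0.61000 − (-1.31000)) = 4.30000 − (-0.48800)/(1.92000) = 4.55417
p(4.55417) = 0.13873
z_3 = 4.55417 − 0.13873·(4.55417 − 4.30000) / (0.13873 − 0.61000) = 4.55417 − (0.03526)/(-0.47127) = 4.62899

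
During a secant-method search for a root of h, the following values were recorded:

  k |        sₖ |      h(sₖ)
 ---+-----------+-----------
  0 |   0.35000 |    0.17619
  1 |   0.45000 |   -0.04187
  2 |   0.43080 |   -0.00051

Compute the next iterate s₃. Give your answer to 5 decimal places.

s₃ = 0.43080 − (-0.00051)·(0.43080 − 0.45000) / (-0.00051 − (-0.04187))
   = 0.43080 − (0.0000098)/(0.0413600) = 0.4305632

0.43056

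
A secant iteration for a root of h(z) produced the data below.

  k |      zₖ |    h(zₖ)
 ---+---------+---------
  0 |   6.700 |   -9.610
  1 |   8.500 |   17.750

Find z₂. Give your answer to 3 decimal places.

7.332

z₂ = 8.500 − 17.750·(8.500 − 6.700) / (17.750 − (-9.610))
   = 8.500 − (31.95000)/(27.36000) = 7.33224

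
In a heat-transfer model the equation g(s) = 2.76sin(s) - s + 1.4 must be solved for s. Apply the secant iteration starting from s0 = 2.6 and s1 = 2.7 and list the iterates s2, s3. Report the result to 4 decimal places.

2.6649, 2.6653

g(2.6) = 0.222784, g(2.7) = -0.120432
s2 = 2.700000 − (-0.120432)·(2.700000 − 2.600000) / (-0.120432 − 0.222784) = 2.700000 − (-0.012043)/(-0.343215) = 2.664911
g(2.664911) = 0.001470
s3 = 2.664911 − 0.001470·(2.664911 − 2.700000) / (0.001470 − (-0.120432)) = 2.664911 − (-0.000052)/(0.121901) = 2.665334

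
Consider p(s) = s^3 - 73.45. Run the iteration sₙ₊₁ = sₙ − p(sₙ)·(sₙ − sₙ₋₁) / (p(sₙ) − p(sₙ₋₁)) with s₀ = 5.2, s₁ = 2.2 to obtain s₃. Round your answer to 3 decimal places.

p(5.2) = 67.15800, p(2.2) = -62.80200
s₂ = 2.20000 − (-62.80200)·(2.20000 − 5.20000) / (-62.80200 − 67.15800) = 2.20000 − (188.40600)/(-129.96000) = 3.64972
p(3.64972) = -24.83395
s₃ = 3.64972 − (-24.83395)·(3.64972 − 2.20000) / (-24.83395 − (-62.80200)) = 3.64972 − (-36.00234)/(37.96805) = 4.59795

4.598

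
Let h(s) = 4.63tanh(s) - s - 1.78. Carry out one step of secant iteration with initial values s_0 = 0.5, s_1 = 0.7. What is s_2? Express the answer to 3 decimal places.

0.561

h(0.5) = -0.14040, h(0.7) = 0.31822
s_2 = 0.70000 − 0.31822·(0.70000 − 0.50000) / (0.31822 − (-0.14040)) = 0.70000 − (0.06364)/(0.45862) = 0.56123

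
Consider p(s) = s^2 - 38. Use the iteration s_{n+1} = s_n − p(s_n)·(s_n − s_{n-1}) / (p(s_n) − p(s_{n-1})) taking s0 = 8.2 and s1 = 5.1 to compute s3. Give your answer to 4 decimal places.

p(8.2) = 29.240000, p(5.1) = -11.990000
s2 = 5.100000 − (-11.990000)·(5.100000 − 8.200000) / (-11.990000 − 29.240000) = 5.100000 − (37.169000)/(-41.230000) = 6.001504
p(6.001504) = -1.981953
s3 = 6.001504 − (-1.981953)·(6.001504 − 5.100000) / (-1.981953 − (-11.990000)) = 6.001504 − (-1.786738)/(10.008047) = 6.180034

6.1800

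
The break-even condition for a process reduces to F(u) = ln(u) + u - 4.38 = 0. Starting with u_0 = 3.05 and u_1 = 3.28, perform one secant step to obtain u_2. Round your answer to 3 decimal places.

3.213

F(3.05) = -0.21486, F(3.28) = 0.08784
u_2 = 3.28000 − 0.08784·(3.28000 − 3.05000) / (0.08784 − (-0.21486)) = 3.28000 − (0.02020)/(0.30270) = 3.21325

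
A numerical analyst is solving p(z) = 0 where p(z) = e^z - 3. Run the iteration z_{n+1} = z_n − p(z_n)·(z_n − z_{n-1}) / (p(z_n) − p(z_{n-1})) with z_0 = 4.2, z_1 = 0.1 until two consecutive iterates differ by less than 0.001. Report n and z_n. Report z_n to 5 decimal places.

p(4.2) = 63.6863310, p(0.1) = -1.8948291
z_2 = 0.1000000 − (-1.8948291)·(-4.1000000)/(-65.5811601) = 0.2184608;  |Δ| = 0.1184608
p(0.2184608) = -1.7558397
z_3 = 0.2184608 − (-1.7558397)·(0.1184608)/(0.1389894) = 1.7149655;  |Δ| = 1.4965046
p(1.7149655) = 2.5564837
z_4 = 1.7149655 − 2.5564837·(1.4965046)/(4.3123234) = 0.8277895;  |Δ| = 0.8871760
p(0.8277895) = -0.7117450
z_5 = 0.8277895 − (-0.7117450)·(-0.8871760)/(-3.2682287) = 1.0209960;  |Δ| = 0.1932065
p(1.0209960) = -0.2240417
z_6 = 1.0209960 − (-0.2240417)·(0.1932065)/(0.4877033) = 1.1097514;  |Δ| = 0.0887554
p(1.1097514) = 0.0336043
z_7 = 1.1097514 − 0.0336043·(0.0887554)/(0.2576460) = 1.0981752;  |Δ| = 0.0115762
p(1.0981752) = -0.0013109
z_8 = 1.0981752 − (-0.0013109)·(-0.0115762)/(-0.0349151) = 1.0986099;  |Δ| = 0.0004346
|z_8 − z_7| = 0.0004346 < 0.001

n = 8, z_n = 1.09861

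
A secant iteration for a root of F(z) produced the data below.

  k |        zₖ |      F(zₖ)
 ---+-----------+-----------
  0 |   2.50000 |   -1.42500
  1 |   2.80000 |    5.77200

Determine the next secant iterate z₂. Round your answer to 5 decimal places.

z₂ = 2.80000 − 5.77200·(2.80000 − 2.50000) / (5.77200 − (-1.42500))
   = 2.80000 − (1.7316000)/(7.1970000) = 2.5593997

2.55940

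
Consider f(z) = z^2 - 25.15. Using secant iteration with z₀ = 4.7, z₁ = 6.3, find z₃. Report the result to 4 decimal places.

f(4.7) = -3.060000, f(6.3) = 14.540000
z₂ = 6.300000 − 14.540000·(6.300000 − 4.700000) / (14.540000 − (-3.060000)) = 6.300000 − (23.264000)/(17.600000) = 4.978182
f(4.978182) = -0.367706
z₃ = 4.978182 − (-0.367706)·(4.978182 − 6.300000) / (-0.367706 − 14.540000) = 4.978182 − (0.486040)/(-14.907706) = 5.010785

5.0108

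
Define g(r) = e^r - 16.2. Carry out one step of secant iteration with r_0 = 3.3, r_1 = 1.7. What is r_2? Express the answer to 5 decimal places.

g(3.3) = 10.9126389, g(1.7) = -10.7260526
r_2 = 1.7000000 − (-10.7260526)·(1.7000000 − 3.3000000) / (-10.7260526 − 10.9126389) = 1.7000000 − (17.1616842)/(-21.6386915) = 2.4931018

2.49310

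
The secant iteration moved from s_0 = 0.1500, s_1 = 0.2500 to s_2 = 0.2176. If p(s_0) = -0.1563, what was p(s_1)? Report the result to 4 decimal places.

The secant line through (0.1500, -0.1563) and (0.2500, p(s_1)) crosses zero at s_2 = 0.2176.
So (0.1500, -0.1563), (0.2500, p(s_1)), (0.2176, 0) are collinear:
p(s_1) = -0.1563 · (0.2500 − 0.2176) / (0.1500 − 0.2176) = -0.1563 · (0.032400)/(-0.067600) = 0.074913

0.0749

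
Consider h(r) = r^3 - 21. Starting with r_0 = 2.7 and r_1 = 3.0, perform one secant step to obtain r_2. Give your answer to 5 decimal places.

2.75400

h(2.7) = -1.3170000, h(3.0) = 6.0000000
r_2 = 3.0000000 − 6.0000000·(3.0000000 − 2.7000000) / (6.0000000 − (-1.3170000)) = 3.0000000 − (1.8000000)/(7.3170000) = 2.7539975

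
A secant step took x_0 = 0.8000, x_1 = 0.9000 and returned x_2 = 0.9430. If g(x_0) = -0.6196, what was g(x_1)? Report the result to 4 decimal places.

-0.1863

The secant line through (0.8000, -0.6196) and (0.9000, g(x_1)) crosses zero at x_2 = 0.9430.
So (0.8000, -0.6196), (0.9000, g(x_1)), (0.9430, 0) are collinear:
g(x_1) = -0.6196 · (0.9000 − 0.9430) / (0.8000 − 0.9430) = -0.6196 · (-0.043000)/(-0.143000) = -0.186313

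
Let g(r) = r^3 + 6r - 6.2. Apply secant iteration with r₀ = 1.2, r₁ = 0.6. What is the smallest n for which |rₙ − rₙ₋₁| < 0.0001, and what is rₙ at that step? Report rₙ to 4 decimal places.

g(1.2) = 2.728000, g(0.6) = -2.384000
r₂ = 0.600000 − (-2.384000)·(-0.600000)/(-5.112000) = 0.879812;  |Δ| = 0.279812
g(0.879812) = -0.240091
r₃ = 0.879812 − (-0.240091)·(0.279812)/(2.143909) = 0.911148;  |Δ| = 0.031335
g(0.911148) = 0.023312
r₄ = 0.911148 − 0.023312·(0.031335)/(0.263403) = 0.908374;  |Δ| = 0.002773
g(0.908374) = -0.000214
r₅ = 0.908374 − (-0.000214)·(-0.002773)/(-0.023526) = 0.908400;  |Δ| = 0.000025
|r₅ − r₄| = 0.000025 < 0.0001

n = 5, rₙ = 0.9084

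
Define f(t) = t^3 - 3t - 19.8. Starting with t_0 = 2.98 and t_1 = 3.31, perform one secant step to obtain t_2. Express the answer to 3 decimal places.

3.065

f(2.98) = -2.27641, f(3.31) = 6.53469
t_2 = 3.31000 − 6.53469·(3.31000 − 2.98000) / (6.53469 − (-2.27641)) = 3.31000 − (2.15645)/(8.81110) = 3.06526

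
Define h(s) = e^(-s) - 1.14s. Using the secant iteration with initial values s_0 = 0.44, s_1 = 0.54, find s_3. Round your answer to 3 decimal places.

h(0.44) = 0.14244, h(0.54) = -0.03285
s_2 = 0.54000 − (-0.03285)·(0.54000 − 0.44000) / (-0.03285 − 0.14244) = 0.54000 − (-0.00329)/(-0.17529) = 0.52126
h(0.52126) = -0.00046
s_3 = 0.52126 − (-0.00046)·(0.52126 − 0.54000) / (-0.00046 − (-0.03285)) = 0.52126 − (0.00001)/(0.03239) = 0.52099

0.521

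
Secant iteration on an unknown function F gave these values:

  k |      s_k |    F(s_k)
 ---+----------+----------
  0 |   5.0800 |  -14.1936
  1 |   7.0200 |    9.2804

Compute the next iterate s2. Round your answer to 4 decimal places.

6.2530

s2 = 7.0200 − 9.2804·(7.0200 − 5.0800) / (9.2804 − (-14.1936))
   = 7.0200 − (18.003976)/(23.474000) = 6.253025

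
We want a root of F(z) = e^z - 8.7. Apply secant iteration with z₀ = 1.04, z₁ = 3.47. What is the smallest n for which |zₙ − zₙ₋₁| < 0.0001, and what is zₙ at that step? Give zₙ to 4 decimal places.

F(1.04) = -5.870783, F(3.47) = 23.436742
z₂ = 3.470000 − 23.436742·(2.430000)/(29.307525) = 1.526769;  |Δ| = 1.943231
F(1.526769) = -4.096719
z₃ = 1.526769 − (-4.096719)·(-1.943231)/(-27.533462) = 1.815904;  |Δ| = 0.289134
F(1.815904) = -2.553372
z₄ = 1.815904 − (-2.553372)·(0.289134)/(1.543347) = 2.294258;  |Δ| = 0.478355
F(2.294258) = 1.217080
z₅ = 2.294258 − 1.217080·(0.478355)/(3.770451) = 2.139848;  |Δ| = 0.154410
F(2.139848) = -0.201851
z₆ = 2.139848 − (-0.201851)·(-0.154410)/(-1.418931) = 2.161814;  |Δ| = 0.021966
F(2.161814) = -0.013118
z₇ = 2.161814 − (-0.013118)·(0.021966)/(0.188733) = 2.163341;  |Δ| = 0.001527
F(2.163341) = 0.000155
z₈ = 2.163341 − 0.000155·(0.001527)/(0.013273) = 2.163323;  |Δ| = 0.000018
|z₈ − z₇| = 0.000018 < 0.0001

n = 8, zₙ = 2.1633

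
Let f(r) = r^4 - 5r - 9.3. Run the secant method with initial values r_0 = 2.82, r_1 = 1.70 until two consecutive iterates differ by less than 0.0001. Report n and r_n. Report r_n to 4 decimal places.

n = 7, r_n = 2.1109

f(2.82) = 39.840666, f(1.70) = -9.447900
r_2 = 1.700000 − (-9.447900)·(-1.120000)/(-49.288566) = 1.914688;  |Δ| = 0.214688
f(1.914688) = -5.433670
r_3 = 1.914688 − (-5.433670)·(0.214688)/(4.014230) = 2.205289;  |Δ| = 0.290602
f(2.205289) = 3.325254
r_4 = 2.205289 − 3.325254·(0.290602)/(8.758924) = 2.094965;  |Δ| = 0.110325
f(2.094965) = -0.512576
r_5 = 2.094965 − (-0.512576)·(-0.110325)/(-3.837830) = 2.109700;  |Δ| = 0.014735
f(2.109700) = -0.038586
r_6 = 2.109700 − (-0.038586)·(0.014735)/(0.473990) = 2.110899;  |Δ| = 0.001200
f(2.110899) = 0.000508
r_7 = 2.110899 − 0.000508·(0.001200)/(0.039094) = 2.110884;  |Δ| = 0.000016
|r_7 − r_6| = 0.000016 < 0.0001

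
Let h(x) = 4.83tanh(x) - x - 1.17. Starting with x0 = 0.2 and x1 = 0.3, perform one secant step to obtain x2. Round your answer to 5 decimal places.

h(0.2) = -0.4166772, h(0.3) = -0.0629601
x2 = 0.3000000 − (-0.0629601)·(0.3000000 − 0.2000000) / (-0.0629601 − (-0.4166772)) = 0.3000000 − (-0.0062960)/(0.3537171) = 0.3177996

0.31780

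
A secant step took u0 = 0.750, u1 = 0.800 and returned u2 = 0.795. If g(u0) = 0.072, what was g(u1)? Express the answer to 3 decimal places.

-0.008

The secant line through (0.750, 0.072) and (0.800, g(u1)) crosses zero at u2 = 0.795.
So (0.750, 0.072), (0.800, g(u1)), (0.795, 0) are collinear:
g(u1) = 0.072 · (0.800 − 0.795) / (0.750 − 0.795) = 0.072 · (0.00500)/(-0.04500) = -0.00800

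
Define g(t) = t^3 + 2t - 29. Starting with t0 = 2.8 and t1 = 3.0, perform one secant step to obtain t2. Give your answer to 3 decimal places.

2.853

g(2.8) = -1.44800, g(3.0) = 4.00000
t2 = 3.00000 − 4.00000·(3.00000 − 2.80000) / (4.00000 − (-1.44800)) = 3.00000 − (0.80000)/(5.44800) = 2.85316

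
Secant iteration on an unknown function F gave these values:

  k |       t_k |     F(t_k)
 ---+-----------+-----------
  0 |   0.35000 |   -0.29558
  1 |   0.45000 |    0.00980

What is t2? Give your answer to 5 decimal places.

t2 = 0.45000 − 0.00980·(0.45000 − 0.35000) / (0.00980 − (-0.29558))
   = 0.45000 − (0.0009800)/(0.3053800) = 0.4467909

0.44679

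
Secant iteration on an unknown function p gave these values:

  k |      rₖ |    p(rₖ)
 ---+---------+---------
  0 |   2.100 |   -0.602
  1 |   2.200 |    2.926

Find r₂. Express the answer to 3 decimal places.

r₂ = 2.200 − 2.926·(2.200 − 2.100) / (2.926 − (-0.602))
   = 2.200 − (0.29260)/(3.52800) = 2.11706

2.117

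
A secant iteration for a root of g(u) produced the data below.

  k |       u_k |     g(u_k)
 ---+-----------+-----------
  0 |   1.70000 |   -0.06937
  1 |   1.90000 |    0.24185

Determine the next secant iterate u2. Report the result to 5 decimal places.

u2 = 1.90000 − 0.24185·(1.90000 − 1.70000) / (0.24185 − (-0.06937))
   = 1.90000 − (0.0483700)/(0.3112200) = 1.7445794

1.74458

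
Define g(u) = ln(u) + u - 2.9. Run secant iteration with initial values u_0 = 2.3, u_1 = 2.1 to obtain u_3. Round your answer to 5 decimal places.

g(2.3) = 0.2329091, g(2.1) = -0.0580627
u_2 = 2.1000000 − (-0.0580627)·(2.1000000 − 2.3000000) / (-0.0580627 − 0.2329091) = 2.1000000 − (0.0116125)/(-0.2909718) = 2.1399095
g(2.1399095) = 0.0006730
u_3 = 2.1399095 − 0.0006730·(2.1399095 − 2.1000000) / (0.0006730 − (-0.0580627)) = 2.1399095 − (0.0000269)/(0.0587357) = 2.1394522

2.13945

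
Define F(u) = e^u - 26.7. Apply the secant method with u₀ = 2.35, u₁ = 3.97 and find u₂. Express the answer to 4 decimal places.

2.9681

F(2.35) = -16.214430, F(3.97) = 26.284531
u₂ = 3.970000 − 26.284531·(3.970000 − 2.350000) / (26.284531 − (-16.214430)) = 3.970000 − (42.580940)/(42.498961) = 2.968071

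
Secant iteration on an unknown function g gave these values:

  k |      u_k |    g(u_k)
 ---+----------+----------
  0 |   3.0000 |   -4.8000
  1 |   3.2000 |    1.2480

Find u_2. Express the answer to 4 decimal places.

3.1587

u_2 = 3.2000 − 1.2480·(3.2000 − 3.0000) / (1.2480 − (-4.8000))
   = 3.2000 − (0.249600)/(6.048000) = 3.158730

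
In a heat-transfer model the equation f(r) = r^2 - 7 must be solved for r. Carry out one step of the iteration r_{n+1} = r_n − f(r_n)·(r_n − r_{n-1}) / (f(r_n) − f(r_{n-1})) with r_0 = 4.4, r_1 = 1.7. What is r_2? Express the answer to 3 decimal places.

f(4.4) = 12.36000, f(1.7) = -4.11000
r_2 = 1.70000 − (-4.11000)·(1.70000 − 4.40000) / (-4.11000 − 12.36000) = 1.70000 − (11.09700)/(-16.47000) = 2.37377

2.374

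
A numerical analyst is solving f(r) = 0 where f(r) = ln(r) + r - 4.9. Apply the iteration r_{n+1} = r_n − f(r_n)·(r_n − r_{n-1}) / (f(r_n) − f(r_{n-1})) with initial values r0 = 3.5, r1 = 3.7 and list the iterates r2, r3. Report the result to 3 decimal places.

f(3.5) = -0.14724, f(3.7) = 0.10833
r2 = 3.70000 − 0.10833·(3.70000 − 3.50000) / (0.10833 − (-0.14724)) = 3.70000 − (0.02167)/(0.25557) = 3.61522
f(3.61522) = 0.00038
r3 = 3.61522 − 0.00038·(3.61522 − 3.70000) / (0.00038 − 0.10833) = 3.61522 − (-0.00003)/(-0.10796) = 3.61493

3.615, 3.615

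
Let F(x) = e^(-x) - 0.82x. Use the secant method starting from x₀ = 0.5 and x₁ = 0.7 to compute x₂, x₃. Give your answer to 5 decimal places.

F(0.5) = 0.1965307, F(0.7) = -0.0774147
x₂ = 0.7000000 − (-0.0774147)·(0.7000000 − 0.5000000) / (-0.0774147 − 0.1965307) = 0.7000000 − (-0.0154829)/(-0.2739454) = 0.6434817
F(0.6434817) = -0.0021952
x₃ = 0.6434817 − (-0.0021952)·(0.6434817 − 0.7000000) / (-0.0021952 − (-0.0774147)) = 0.6434817 − (0.0001241)/(0.0752195) = 0.6418322

0.64348, 0.64183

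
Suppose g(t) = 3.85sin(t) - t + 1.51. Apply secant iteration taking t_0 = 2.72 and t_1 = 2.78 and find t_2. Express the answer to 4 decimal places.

g(2.72) = 0.365475, g(2.78) = 0.091993
t_2 = 2.780000 − 0.091993·(2.780000 − 2.720000) / (0.091993 − 0.365475) = 2.780000 − (0.005520)/(-0.273482) = 2.800183

2.8002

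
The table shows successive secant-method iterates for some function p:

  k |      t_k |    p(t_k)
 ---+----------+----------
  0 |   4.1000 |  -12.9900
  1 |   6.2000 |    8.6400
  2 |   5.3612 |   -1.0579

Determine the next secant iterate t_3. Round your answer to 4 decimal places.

t_3 = 5.3612 − (-1.0579)·(5.3612 − 6.2000) / (-1.0579 − 8.6400)
   = 5.3612 − (0.887367)/(-9.697900) = 5.452701

5.4527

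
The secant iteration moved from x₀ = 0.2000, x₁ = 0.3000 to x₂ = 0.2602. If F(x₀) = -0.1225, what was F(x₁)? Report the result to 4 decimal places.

The secant line through (0.2000, -0.1225) and (0.3000, F(x₁)) crosses zero at x₂ = 0.2602.
So (0.2000, -0.1225), (0.3000, F(x₁)), (0.2602, 0) are collinear:
F(x₁) = -0.1225 · (0.3000 − 0.2602) / (0.2000 − 0.2602) = -0.1225 · (0.039800)/(-0.060200) = 0.080988

0.0810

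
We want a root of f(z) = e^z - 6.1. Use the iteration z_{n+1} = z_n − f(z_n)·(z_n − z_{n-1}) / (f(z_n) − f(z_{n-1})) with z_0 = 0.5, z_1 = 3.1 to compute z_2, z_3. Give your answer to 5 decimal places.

1.06320, 1.40133

f(0.5) = -4.4512787, f(3.1) = 16.0979513
z_2 = 3.1000000 − 16.0979513·(3.1000000 − 0.5000000) / (16.0979513 − (-4.4512787)) = 3.1000000 − (41.8546733)/(20.5492300) = 1.0631999
f(1.0631999) = -3.2043781
z_3 = 1.0631999 − (-3.2043781)·(1.0631999 − 3.1000000) / (-3.2043781 − 16.0979513) = 1.0631999 − (6.5266775)/(-19.3023293) = 1.4013289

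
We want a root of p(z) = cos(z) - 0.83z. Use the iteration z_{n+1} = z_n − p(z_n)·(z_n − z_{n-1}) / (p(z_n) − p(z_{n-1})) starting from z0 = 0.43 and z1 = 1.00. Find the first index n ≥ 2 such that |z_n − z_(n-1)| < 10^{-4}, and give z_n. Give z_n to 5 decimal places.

p(0.43) = 0.5520657, p(1.00) = -0.2896977
z2 = 1.0000000 − (-0.2896977)·(0.5700000)/(-0.8417634) = 0.8038312;  |Δ| = 0.1961688
p(0.8038312) = 0.0267733
z3 = 0.8038312 − 0.0267733·(-0.1961688)/(0.3164710) = 0.8204270;  |Δ| = 0.0165958
p(0.8204270) = 0.0009545
z4 = 0.8204270 − 0.0009545·(0.0165958)/(-0.0258188) = 0.8210406;  |Δ| = 0.0006135
p(0.8210406) = -0.0000036
z5 = 0.8210406 − (-0.0000036)·(0.0006135)/(-0.0009581) = 0.8210382;  |Δ| = 0.0000023
|z5 − z4| = 0.0000023 < 10^{-4}

n = 5, z_n = 0.82104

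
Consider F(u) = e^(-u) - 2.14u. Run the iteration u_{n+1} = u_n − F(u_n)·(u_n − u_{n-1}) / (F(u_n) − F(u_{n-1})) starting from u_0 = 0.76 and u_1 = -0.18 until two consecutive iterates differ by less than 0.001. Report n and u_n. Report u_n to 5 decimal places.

F(0.76) = -1.1587336, F(-0.18) = 1.5824174
u_2 = -0.1800000 − 1.5824174·(-0.9400000)/(2.7411509) = 0.3626452;  |Δ| = 0.5426452
F(0.3626452) = -0.0802274
u_3 = 0.3626452 − (-0.0802274)·(0.5426452)/(-1.6626447) = 0.3364610;  |Δ| = 0.0261842
F(0.3364610) = -0.0057328
u_4 = 0.3364610 − (-0.0057328)·(-0.0261842)/(0.0744946) = 0.3344460;  |Δ| = 0.0020150
F(0.3344460) = 0.0000201
u_5 = 0.3344460 − 0.0000201·(-0.0020150)/(0.0057529) = 0.3344530;  |Δ| = 0.0000071
|u_5 − u_4| = 0.0000071 < 0.001

n = 5, u_n = 0.33445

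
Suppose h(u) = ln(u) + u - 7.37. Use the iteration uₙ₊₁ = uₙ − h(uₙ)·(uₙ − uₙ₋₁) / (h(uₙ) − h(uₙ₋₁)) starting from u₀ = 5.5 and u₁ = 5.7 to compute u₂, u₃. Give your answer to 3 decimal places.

5.640, 5.640

h(5.5) = -0.16525, h(5.7) = 0.07047
u₂ = 5.70000 − 0.07047·(5.70000 − 5.50000) / (0.07047 − (-0.16525)) = 5.70000 − (0.01409)/(0.23572) = 5.64021
h(5.64021) = 0.00013
u₃ = 5.64021 − 0.00013·(5.64021 − 5.70000) / (0.00013 − 0.07047) = 5.64021 − (-0.00001)/(-0.07033) = 5.64010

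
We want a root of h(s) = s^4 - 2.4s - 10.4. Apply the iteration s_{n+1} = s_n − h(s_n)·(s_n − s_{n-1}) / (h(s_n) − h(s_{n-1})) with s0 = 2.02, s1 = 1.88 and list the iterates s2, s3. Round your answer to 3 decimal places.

1.969, 1.973

h(2.02) = 1.40166, h(1.88) = -2.42002
s2 = 1.88000 − (-2.42002)·(1.88000 − 2.02000) / (-2.42002 − 1.40166) = 1.88000 − (0.33880)/(-3.82168) = 1.96865
h(1.96865) = -0.10454
s3 = 1.96865 − (-0.10454)·(1.96865 − 1.88000) / (-0.10454 − (-2.42002)) = 1.96865 − (-0.00927)/(2.31547) = 1.97266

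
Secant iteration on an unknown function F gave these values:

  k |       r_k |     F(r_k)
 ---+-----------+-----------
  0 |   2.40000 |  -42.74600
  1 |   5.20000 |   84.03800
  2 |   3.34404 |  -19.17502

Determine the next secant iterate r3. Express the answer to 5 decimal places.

3.68884

r3 = 3.34404 − (-19.17502)·(3.34404 − 5.20000) / (-19.17502 − 84.03800)
   = 3.34404 − (35.5880701)/(-103.2130200) = 3.6888421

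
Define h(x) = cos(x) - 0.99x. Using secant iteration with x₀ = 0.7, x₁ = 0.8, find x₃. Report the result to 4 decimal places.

h(0.7) = 0.071842, h(0.8) = -0.095293
x₂ = 0.800000 − (-0.095293)·(0.800000 − 0.700000) / (-0.095293 − 0.071842) = 0.800000 − (-0.009529)/(-0.167135) = 0.742984
h(0.742984) = 0.000898
x₃ = 0.742984 − 0.000898·(0.742984 − 0.800000) / (0.000898 − (-0.095293)) = 0.742984 − (-0.000051)/(0.096192) = 0.743517

0.7435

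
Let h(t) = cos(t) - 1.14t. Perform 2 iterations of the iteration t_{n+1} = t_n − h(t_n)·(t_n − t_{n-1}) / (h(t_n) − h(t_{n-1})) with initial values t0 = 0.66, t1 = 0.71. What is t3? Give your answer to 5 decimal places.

h(0.66) = 0.0375922, h(0.71) = -0.0510381
t2 = 0.7100000 − (-0.0510381)·(0.7100000 − 0.6600000) / (-0.0510381 − 0.0375922) = 0.7100000 − (-0.0025519)/(-0.0886304) = 0.6812073
h(0.6812073) = 0.0002367
t3 = 0.6812073 − 0.0002367·(0.6812073 − 0.7100000) / (0.0002367 − (-0.0510381)) = 0.6812073 − (-0.0000068)/(0.0512748) = 0.6813402

0.68134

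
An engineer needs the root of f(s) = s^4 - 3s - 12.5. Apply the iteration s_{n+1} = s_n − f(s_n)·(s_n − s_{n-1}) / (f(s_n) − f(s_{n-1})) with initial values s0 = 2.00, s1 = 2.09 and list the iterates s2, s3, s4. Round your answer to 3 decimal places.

f(2.00) = -2.50000, f(2.09) = 0.31030
s2 = 2.09000 − 0.31030·(2.09000 − 2.00000) / (0.31030 − (-2.50000)) = 2.09000 − (0.02793)/(2.81030) = 2.08006
f(2.08006) = -0.02019
s3 = 2.08006 − (-0.02019)·(2.08006 − 2.09000) / (-0.02019 − 0.31030) = 2.08006 − (0.00020)/(-0.33049) = 2.08067
f(2.08067) = -0.00015
s4 = 2.08067 − (-0.00015)·(2.08067 − 2.08006) / (-0.00015 − (-0.02019)) = 2.08067 − (0.00000)/(0.02005) = 2.08067

2.080, 2.081, 2.081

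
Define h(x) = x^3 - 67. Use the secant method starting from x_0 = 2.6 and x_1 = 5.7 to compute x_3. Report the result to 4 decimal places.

3.8780

h(2.6) = -49.424000, h(5.7) = 118.193000
x_2 = 5.700000 − 118.193000·(5.700000 − 2.600000) / (118.193000 − (-49.424000)) = 5.700000 − (366.398300)/(167.617000) = 3.514074
h(3.514074) = -23.605685
x_3 = 3.514074 − (-23.605685)·(3.514074 − 5.700000) / (-23.605685 − 118.193000) = 3.514074 − (51.600272)/(-141.798685) = 3.877972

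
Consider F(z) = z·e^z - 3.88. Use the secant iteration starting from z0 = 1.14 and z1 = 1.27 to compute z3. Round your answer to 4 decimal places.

F(1.14) = -0.315484, F(1.27) = 0.642283
z2 = 1.270000 − 0.642283·(1.270000 − 1.140000) / (0.642283 − (-0.315484)) = 1.270000 − (0.083497)/(0.957767) = 1.182821
F(1.182821) = -0.019781
z3 = 1.182821 − (-0.019781)·(1.182821 − 1.270000) / (-0.019781 − 0.642283) = 1.182821 − (0.001724)/(-0.662063) = 1.185426

1.1854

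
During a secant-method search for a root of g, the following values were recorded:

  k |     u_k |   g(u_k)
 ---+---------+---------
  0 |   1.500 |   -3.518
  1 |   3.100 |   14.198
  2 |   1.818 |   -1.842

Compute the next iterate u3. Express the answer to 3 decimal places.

1.965

u3 = 1.818 − (-1.842)·(1.818 − 3.100) / (-1.842 − 14.198)
   = 1.818 − (2.36144)/(-16.04000) = 1.96522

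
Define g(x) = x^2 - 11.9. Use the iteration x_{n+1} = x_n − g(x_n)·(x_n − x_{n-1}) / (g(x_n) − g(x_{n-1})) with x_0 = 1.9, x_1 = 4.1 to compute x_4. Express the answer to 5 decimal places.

3.45001

g(1.9) = -8.2900000, g(4.1) = 4.9100000
x_2 = 4.1000000 − 4.9100000·(4.1000000 − 1.9000000) / (4.9100000 − (-8.2900000)) = 4.1000000 − (10.8020000)/(13.2000000) = 3.2816667
g(3.2816667) = -1.1306639
x_3 = 3.2816667 − (-1.1306639)·(3.2816667 − 4.1000000) / (-1.1306639 − 4.9100000) = 3.2816667 − (0.9252599)/(-6.0406639) = 3.4348386
g(3.4348386) = -0.1018840
x_4 = 3.4348386 − (-0.1018840)·(3.4348386 − 3.2816667) / (-0.1018840 − (-1.1306639)) = 3.4348386 − (-0.0156058)/(1.0287798) = 3.4500078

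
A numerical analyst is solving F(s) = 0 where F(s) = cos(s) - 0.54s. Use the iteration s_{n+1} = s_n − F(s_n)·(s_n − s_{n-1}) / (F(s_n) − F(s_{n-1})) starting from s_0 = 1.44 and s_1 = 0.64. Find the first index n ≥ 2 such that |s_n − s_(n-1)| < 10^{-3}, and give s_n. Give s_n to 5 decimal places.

F(1.44) = -0.6471763, F(0.64) = 0.4564958
s_2 = 0.6400000 − 0.4564958·(-0.8000000)/(1.1036720) = 0.9708923;  |Δ| = 0.3308923
F(0.9708923) = 0.0402814
s_3 = 0.9708923 − 0.0402814·(0.3308923)/(-0.4162144) = 1.0029162;  |Δ| = 0.0320239
F(1.0029162) = -0.0037286
s_4 = 1.0029162 − (-0.0037286)·(0.0320239)/(-0.0440100) = 1.0002031;  |Δ| = 0.0027131
F(1.0002031) = 0.0000218
s_5 = 1.0002031 − 0.0000218·(-0.0027131)/(0.0037504) = 1.0002188;  |Δ| = 0.0000158
|s_5 − s_4| = 0.0000158 < 10^{-3}

n = 5, s_n = 1.00022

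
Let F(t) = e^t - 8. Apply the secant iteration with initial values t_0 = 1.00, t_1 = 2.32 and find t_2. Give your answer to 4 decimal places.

F(1.00) = -5.281718, F(2.32) = 2.175674
t_2 = 2.320000 − 2.175674·(2.320000 − 1.000000) / (2.175674 − (-5.281718)) = 2.320000 − (2.871890)/(7.457392) = 1.934894

1.9349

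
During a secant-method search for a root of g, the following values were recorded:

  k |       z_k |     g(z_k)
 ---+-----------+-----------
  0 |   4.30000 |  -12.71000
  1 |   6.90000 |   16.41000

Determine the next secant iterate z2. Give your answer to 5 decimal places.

5.43482

z2 = 6.90000 − 16.41000·(6.90000 − 4.30000) / (16.41000 − (-12.71000))
   = 6.90000 − (42.6660000)/(29.1200000) = 5.4348214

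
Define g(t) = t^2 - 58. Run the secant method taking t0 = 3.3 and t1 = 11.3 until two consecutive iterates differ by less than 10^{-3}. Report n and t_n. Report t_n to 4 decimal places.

g(3.3) = -47.110000, g(11.3) = 69.690000
t2 = 11.300000 − 69.690000·(8.000000)/(116.800000) = 6.526712;  |Δ| = 4.773288
g(6.526712) = -15.402026
t3 = 6.526712 − (-15.402026)·(-4.773288)/(-85.092026) = 7.390698;  |Δ| = 0.863986
g(7.390698) = -3.377581
t4 = 7.390698 − (-3.377581)·(0.863986)/(12.024445) = 7.633386;  |Δ| = 0.242687
g(7.633386) = 0.268576
t5 = 7.633386 − 0.268576·(0.242687)/(3.646157) = 7.615509;  |Δ| = 0.017876
g(7.615509) = -0.004019
t6 = 7.615509 − (-0.004019)·(-0.017876)/(-0.272595) = 7.615773;  |Δ| = 0.000264
|t6 − t5| = 0.000264 < 10^{-3}

n = 6, t_n = 7.6158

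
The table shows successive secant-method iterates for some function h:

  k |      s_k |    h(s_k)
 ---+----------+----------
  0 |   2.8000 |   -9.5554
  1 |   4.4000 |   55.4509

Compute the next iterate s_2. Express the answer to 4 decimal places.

3.0352

s_2 = 4.4000 − 55.4509·(4.4000 − 2.8000) / (55.4509 − (-9.5554))
   = 4.4000 − (88.721440)/(65.006300) = 3.035187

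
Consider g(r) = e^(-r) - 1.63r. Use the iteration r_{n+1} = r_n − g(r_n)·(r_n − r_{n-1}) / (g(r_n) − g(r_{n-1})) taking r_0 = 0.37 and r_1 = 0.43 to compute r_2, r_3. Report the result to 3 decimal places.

0.408, 0.408

g(0.37) = 0.08763, g(0.43) = -0.05039
r_2 = 0.43000 − (-0.05039)·(0.43000 − 0.37000) / (-0.05039 − 0.08763) = 0.43000 − (-0.00302)/(-0.13803) = 0.40809
g(0.40809) = -0.00028
r_3 = 0.40809 − (-0.00028)·(0.40809 − 0.43000) / (-0.00028 − (-0.05039)) = 0.40809 − (0.00001)/(0.05011) = 0.40797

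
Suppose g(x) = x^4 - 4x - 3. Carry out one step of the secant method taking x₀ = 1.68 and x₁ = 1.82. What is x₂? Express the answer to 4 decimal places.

1.7804

g(1.68) = -1.754058, g(1.82) = 0.691994
x₂ = 1.820000 − 0.691994·(1.820000 − 1.680000) / (0.691994 − (-1.754058)) = 1.820000 − (0.096879)/(2.446052) = 1.780394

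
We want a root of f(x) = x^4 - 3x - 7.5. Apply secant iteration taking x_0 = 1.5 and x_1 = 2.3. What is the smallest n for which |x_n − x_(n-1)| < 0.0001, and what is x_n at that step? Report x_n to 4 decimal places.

f(1.5) = -6.937500, f(2.3) = 13.584100
x_2 = 2.300000 − 13.584100·(0.800000)/(20.521600) = 1.770447;  |Δ| = 0.529553
f(1.770447) = -2.986365
x_3 = 1.770447 − (-2.986365)·(-0.529553)/(-16.570465) = 1.865884;  |Δ| = 0.095437
f(1.865884) = -0.976649
x_4 = 1.865884 − (-0.976649)·(0.095437)/(2.009715) = 1.912263;  |Δ| = 0.046379
f(1.912263) = 0.135031
x_5 = 1.912263 − 0.135031·(0.046379)/(1.111680) = 1.906630;  |Δ| = 0.005633
f(1.906630) = -0.004945
x_6 = 1.906630 − (-0.004945)·(-0.005633)/(-0.139976) = 1.906829;  |Δ| = 0.000199
f(1.906829) = -0.000024
x_7 = 1.906829 − (-0.000024)·(0.000199)/(0.004922) = 1.906830;  |Δ| = 0.000001
|x_7 − x_6| = 0.000001 < 0.0001

n = 7, x_n = 1.9068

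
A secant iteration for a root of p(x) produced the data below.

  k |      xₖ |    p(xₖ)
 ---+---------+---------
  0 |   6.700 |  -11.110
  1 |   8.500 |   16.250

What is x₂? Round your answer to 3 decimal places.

x₂ = 8.500 − 16.250·(8.500 − 6.700) / (16.250 − (-11.110))
   = 8.500 − (29.25000)/(27.36000) = 7.43092

7.431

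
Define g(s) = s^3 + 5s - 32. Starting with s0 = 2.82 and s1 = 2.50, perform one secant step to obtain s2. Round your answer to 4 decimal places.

2.6476

g(2.82) = 4.525768, g(2.50) = -3.875000
s2 = 2.500000 − (-3.875000)·(2.500000 − 2.820000) / (-3.875000 − 4.525768) = 2.500000 − (1.240000)/(-8.400768) = 2.647606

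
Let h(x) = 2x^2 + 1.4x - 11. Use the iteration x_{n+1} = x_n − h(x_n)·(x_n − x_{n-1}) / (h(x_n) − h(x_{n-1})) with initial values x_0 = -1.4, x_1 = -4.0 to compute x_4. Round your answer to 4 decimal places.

-2.7280

h(-1.4) = -9.040000, h(-4.0) = 15.400000
x_2 = -4.000000 − 15.400000·(-4.000000 − (-1.400000)) / (15.400000 − (-9.040000)) = -4.000000 − (-40.040000)/(24.440000) = -2.361702
h(-2.361702) = -3.151109
x_3 = -2.361702 − (-3.151109)·(-2.361702 − (-4.000000)) / (-3.151109 − 15.400000) = -2.361702 − (-5.162455)/(-18.551109) = -2.639985
h(-2.639985) = -0.756938
x_4 = -2.639985 − (-0.756938)·(-2.639985 − (-2.361702)) / (-0.756938 − (-3.151109)) = -2.639985 − (0.210643)/(2.394171) = -2.727966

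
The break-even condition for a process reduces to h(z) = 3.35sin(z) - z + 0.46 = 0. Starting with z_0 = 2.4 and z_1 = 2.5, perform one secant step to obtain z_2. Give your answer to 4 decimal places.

h(2.4) = 0.322802, h(2.5) = -0.035118
z_2 = 2.500000 − (-0.035118)·(2.500000 − 2.400000) / (-0.035118 − 0.322802) = 2.500000 − (-0.003512)/(-0.357920) = 2.490188

2.4902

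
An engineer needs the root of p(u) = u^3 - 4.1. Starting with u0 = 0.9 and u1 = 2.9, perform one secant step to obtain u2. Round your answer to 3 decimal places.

1.185

p(0.9) = -3.37100, p(2.9) = 20.28900
u2 = 2.90000 − 20.28900·(2.90000 − 0.90000) / (20.28900 − (-3.37100)) = 2.90000 − (40.57800)/(23.66000) = 1.18495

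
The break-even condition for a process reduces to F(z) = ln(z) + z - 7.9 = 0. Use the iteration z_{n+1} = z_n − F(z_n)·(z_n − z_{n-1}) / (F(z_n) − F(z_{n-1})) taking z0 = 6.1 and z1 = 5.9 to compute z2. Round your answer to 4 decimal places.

F(6.1) = 0.008289, F(5.9) = -0.225048
z2 = 5.900000 − (-0.225048)·(5.900000 − 6.100000) / (-0.225048 − 0.008289) = 5.900000 − (0.045010)/(-0.233336) = 6.092895

6.0929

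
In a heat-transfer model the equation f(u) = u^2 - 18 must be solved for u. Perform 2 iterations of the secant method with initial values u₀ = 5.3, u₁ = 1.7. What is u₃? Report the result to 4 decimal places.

4.4183

f(5.3) = 10.090000, f(1.7) = -15.110000
u₂ = 1.700000 − (-15.110000)·(1.700000 − 5.300000) / (-15.110000 − 10.090000) = 1.700000 − (54.396000)/(-25.200000) = 3.858571
f(3.858571) = -3.111427
u₃ = 3.858571 − (-3.111427)·(3.858571 − 1.700000) / (-3.111427 − (-15.110000)) = 3.858571 − (-6.716236)/(11.998573) = 4.418324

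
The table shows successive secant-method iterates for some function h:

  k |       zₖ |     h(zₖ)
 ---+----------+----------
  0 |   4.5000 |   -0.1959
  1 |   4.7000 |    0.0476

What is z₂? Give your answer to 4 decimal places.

z₂ = 4.7000 − 0.0476·(4.7000 − 4.5000) / (0.0476 − (-0.1959))
   = 4.7000 − (0.009520)/(0.243500) = 4.660903

4.6609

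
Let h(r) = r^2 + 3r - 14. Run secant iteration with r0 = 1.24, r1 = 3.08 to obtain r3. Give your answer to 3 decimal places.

2.525

h(1.24) = -8.74240, h(3.08) = 4.72640
r2 = 3.08000 − 4.72640·(3.08000 − 1.24000) / (4.72640 − (-8.74240)) = 3.08000 − (8.69658)/(13.46880) = 2.43432
h(2.43432) = -0.77115
r3 = 2.43432 − (-0.77115)·(2.43432 − 3.08000) / (-0.77115 − 4.72640) = 2.43432 − (0.49792)/(-5.49755) = 2.52489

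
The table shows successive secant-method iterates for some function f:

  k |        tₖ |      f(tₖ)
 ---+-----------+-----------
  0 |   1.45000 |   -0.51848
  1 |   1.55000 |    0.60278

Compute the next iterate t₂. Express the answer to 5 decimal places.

t₂ = 1.55000 − 0.60278·(1.55000 − 1.45000) / (0.60278 − (-0.51848))
   = 1.55000 − (0.0602780)/(1.1212600) = 1.4962408

1.49624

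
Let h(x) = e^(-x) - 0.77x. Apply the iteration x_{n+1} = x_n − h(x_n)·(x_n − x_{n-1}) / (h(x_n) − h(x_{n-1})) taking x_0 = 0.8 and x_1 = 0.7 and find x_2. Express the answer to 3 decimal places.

h(0.8) = -0.16667, h(0.7) = -0.04241
x_2 = 0.70000 − (-0.04241)·(0.70000 − 0.80000) / (-0.04241 − (-0.16667)) = 0.70000 − (0.00424)/(0.12426) = 0.66587

0.666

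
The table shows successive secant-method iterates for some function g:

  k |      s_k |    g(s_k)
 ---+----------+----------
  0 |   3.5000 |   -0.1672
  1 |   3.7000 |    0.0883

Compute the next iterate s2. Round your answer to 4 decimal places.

3.6309

s2 = 3.7000 − 0.0883·(3.7000 − 3.5000) / (0.0883 − (-0.1672))
   = 3.7000 − (0.017660)/(0.255500) = 3.630881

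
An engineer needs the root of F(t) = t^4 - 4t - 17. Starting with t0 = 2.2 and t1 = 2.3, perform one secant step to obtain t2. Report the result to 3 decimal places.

F(2.2) = -2.37440, F(2.3) = 1.78410
t2 = 2.30000 − 1.78410·(2.30000 − 2.20000) / (1.78410 − (-2.37440)) = 2.30000 − (0.17841)/(4.15850) = 2.25710

2.257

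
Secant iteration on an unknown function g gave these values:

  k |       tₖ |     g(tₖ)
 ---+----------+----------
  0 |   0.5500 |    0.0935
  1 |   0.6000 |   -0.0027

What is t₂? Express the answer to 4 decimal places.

0.5986

t₂ = 0.6000 − (-0.0027)·(0.6000 − 0.5500) / (-0.0027 − 0.0935)
   = 0.6000 − (-0.000135)/(-0.096200) = 0.598597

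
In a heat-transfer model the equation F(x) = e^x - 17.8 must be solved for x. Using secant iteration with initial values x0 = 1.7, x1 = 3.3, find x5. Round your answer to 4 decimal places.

F(1.7) = -12.326053, F(3.3) = 9.312639
x2 = 3.300000 − 9.312639·(3.300000 − 1.700000) / (9.312639 − (-12.326053)) = 3.300000 − (14.900222)/(21.638692) = 2.611408
F(2.611408) = -4.181783
x3 = 2.611408 − (-4.181783)·(2.611408 − 3.300000) / (-4.181783 − 9.312639) = 2.611408 − (2.879541)/(-13.494422) = 2.824796
F(2.824796) = -0.942497
x4 = 2.824796 − (-0.942497)·(2.824796 − 2.611408) / (-0.942497 − (-4.181783)) = 2.824796 − (-0.201117)/(3.239287) = 2.886883
F(2.886883) = 0.137306
x5 = 2.886883 − 0.137306·(2.886883 − 2.824796) / (0.137306 − (-0.942497)) = 2.886883 − (0.008525)/(1.079803) = 2.878988

2.8790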